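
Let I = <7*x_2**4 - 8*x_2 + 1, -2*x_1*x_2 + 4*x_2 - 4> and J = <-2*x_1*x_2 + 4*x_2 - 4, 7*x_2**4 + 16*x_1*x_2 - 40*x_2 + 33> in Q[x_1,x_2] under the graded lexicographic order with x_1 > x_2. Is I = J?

Since reduced Gröbner bases are canonical representatives of ideals under a given ordering, it suffices to compute and compare them.
Buchberger on the first generating set:
f_1 = 7*x_2**4 - 8*x_2 + 1, LT = x_2**4.
f_2 = -2*x_1*x_2 + 4*x_2 - 4, LT = x_1*x_2.

S(f_1,f_2): lcm = x_1*x_2**4. S = 2*x_2**4 - 2*x_2**3 - 8/7*x_1*x_2 + 1/7*x_1.
  reduce S modulo (f_1, f_2):
  remainder -2*x_2**3 + 1/7*x_1 + 2 ≠ 0; add g_3 = -2*x_2**3 + 1/7*x_1 + 2 to the basis.

S(f_2,g_3): lcm = x_1*x_2**3. S = -2*x_2**3 + 1/14*x_1**2 + 2*x_2**2 + x_1.
  reduce S modulo (f_1, f_2, g_3):
  remainder 1/14*x_1**2 + 2*x_2**2 + 6/7*x_1 - 2 ≠ 0; add g_4 = 1/14*x_1**2 + 2*x_2**2 + 6/7*x_1 - 2 to the basis.

The other S-polynomials (S(f_1,g_3), S(f_1,g_4), S(f_2,g_4), S(g_3,g_4)) all reduce to 0 modulo the current basis, so we have a Gröbner basis.
Inter-reduce: drop elements whose leading term is divisible by another's, tail-reduce, and make monic.
Reduced Gröbner basis: {x_2**3 - 1/14*x_1 - 1, x_1**2 + 28*x_2**2 + 12*x_1 - 28, x_1*x_2 - 2*x_2 + 2}.

Buchberger on the second generating set:
h_1 = -2*x_1*x_2 + 4*x_2 - 4, LT = x_1*x_2.
h_2 = 7*x_2**4 + 16*x_1*x_2 - 40*x_2 + 33, LT = x_2**4.

S(h_1,h_2): lcm = x_1*x_2**4. S = -2*x_2**4 - 16/7*x_1**2*x_2 + 2*x_2**3 + 40/7*x_1*x_2 - 33/7*x_1.
  reduce S modulo (h_1, h_2):
  remainder 2*x_2**3 - 1/7*x_1 - 2 ≠ 0; add k_3 = 2*x_2**3 - 1/7*x_1 - 2 to the basis.

S(h_1,k_3): lcm = x_1*x_2**3. S = -2*x_2**3 + 1/14*x_1**2 + 2*x_2**2 + x_1.
  reduce S modulo (h_1, h_2, k_3):
  remainder 1/14*x_1**2 + 2*x_2**2 + 6/7*x_1 - 2 ≠ 0; add k_4 = 1/14*x_1**2 + 2*x_2**2 + 6/7*x_1 - 2 to the basis.

The other S-polynomials (S(h_2,k_3), S(h_1,k_4), S(h_2,k_4), S(k_3,k_4)) all reduce to 0 modulo the current basis, so we have a Gröbner basis.
Inter-reduce: drop elements whose leading term is divisible by another's, tail-reduce, and make monic.
Reduced Gröbner basis: {x_2**3 - 1/14*x_1 - 1, x_1**2 + 28*x_2**2 + 12*x_1 - 28, x_1*x_2 - 2*x_2 + 2}.

These coincide, so the ideals are equal.
The same test decides containment: I ⊆ J iff every generator of I reduces to 0 modulo a Gröbner basis of J.

Yes, the ideals are equal.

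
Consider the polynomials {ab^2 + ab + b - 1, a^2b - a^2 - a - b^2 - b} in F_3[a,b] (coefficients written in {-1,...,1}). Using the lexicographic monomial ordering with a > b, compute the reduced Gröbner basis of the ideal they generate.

f_1 = ab^2 + ab + b - 1, LT = ab^2.
f_2 = a^2b - a^2 - a - b^2 - b, LT = a^2b.

S(f_1,f_2): lcm = a^2b^2. S = -a^2b - ab - a + b^3 + b^2.
  leading term a^2b: subtract (-1)·f_2 from -a^2b - ab - a + b^3 + b^2 → -a^2 - ab + a + b^3 - b
  leading term a^2: no divisor's leading term divides it; move -a^2 to the remainder.
  leading term ab: no divisor's leading term divides it; move -ab to the remainder.
  leading term a: no divisor's leading term divides it; move a to the remainder.
  leading term b^3: no divisor's leading term divides it; move b^3 to the remainder.
  leading term b: no divisor's leading term divides it; move -b to the remainder.
  remainder -a^2 - ab + a + b^3 - b ≠ 0; add g_3 = -a^2 - ab + a + b^3 - b to the basis.

S(f_1,g_3): lcm = a^2b^2. S = a^2b - ab^3 + ab^2 + ab - a + b^5 - b^3.
  leading term a^2b: subtract (1)·f_2 from a^2b - ab^3 + ab^2 + ab - a + b^5 - b^3 → a^2 - ab^3 + ab^2 + ab + b^5 - b^3 + b^2 + b
  leading term a^2: subtract (-1)·g_3 from a^2 - ab^3 + ab^2 + ab + b^5 - b^3 + b^2 + b → -ab^3 + ab^2 + a + b^5 + b^2
  leading term ab^3: subtract (-b)·f_1 from -ab^3 + ab^2 + a + b^5 + b^2 → -ab^2 + a + b^5 - b^2 - b
  leading term ab^2: subtract (-1)·f_1 from -ab^2 + a + b^5 - b^2 - b → ab + a + b^5 - b^2 - 1
  leading term ab: no divisor's leading term divides it; move ab to the remainder.
  leading term a: no divisor's leading term divides it; move a to the remainder.
  leading term b^5: no divisor's leading term divides it; move b^5 to the remainder.
  leading term b^2: no divisor's leading term divides it; move -b^2 to the remainder.
  leading term 1: no divisor's leading term divides it; move -1 to the remainder.
  remainder ab + a + b^5 - b^2 - 1 ≠ 0; add g_4 = ab + a + b^5 - b^2 - 1 to the basis.

S(f_2,g_3): lcm = a^2b. S = -a^2 - ab^2 + ab - a + b^4 + b^2 - b.
  leading term a^2: subtract (1)·g_3 from -a^2 - ab^2 + ab - a + b^4 + b^2 - b → -ab^2 - ab + a + b^4 - b^3 + b^2
  leading term ab^2: subtract (-1)·f_1 from -ab^2 - ab + a + b^4 - b^3 + b^2 → a + b^4 - b^3 + b^2 + b - 1
  leading term a: no divisor's leading term divides it; move a to the remainder.
  leading term b^4: no divisor's leading term divides it; move b^4 to the remainder.
  leading term b^3: no divisor's leading term divides it; move -b^3 to the remainder.
  leading term b^2: no divisor's leading term divides it; move b^2 to the remainder.
  leading term b: no divisor's leading term divides it; move b to the remainder.
  leading term 1: no divisor's leading term divides it; move -1 to the remainder.
  remainder a + b^4 - b^3 + b^2 + b - 1 ≠ 0; add g_5 = a + b^4 - b^3 + b^2 + b - 1 to the basis.

S(f_1,g_4): lcm = ab^2. S = -b^6 + b^3 - b - 1.
  leading term b^6: no divisor's leading term divides it; move -b^6 to the remainder.
  leading term b^3: no divisor's leading term divides it; move b^3 to the remainder.
  leading term b: no divisor's leading term divides it; move -b to the remainder.
  leading term 1: no divisor's leading term divides it; move -1 to the remainder.
  remainder -b^6 + b^3 - b - 1 ≠ 0; add g_6 = -b^6 + b^3 - b - 1 to the basis.

The other S-polynomials (S(f_2,g_4), S(g_3,g_4), S(f_1,g_5), S(f_2,g_5), S(g_3,g_5), S(g_4,g_5), S(f_1,g_6), S(f_2,g_6), S(g_3,g_6), S(g_4,g_6), S(g_5,g_6)) all reduce to 0 modulo the current basis, so we have a Gröbner basis.
Inter-reduce: drop elements whose leading term is divisible by another's, tail-reduce, and make monic.

G = {a + b^4 - b^3 + b^2 + b - 1, b^6 - b^3 + b + 1}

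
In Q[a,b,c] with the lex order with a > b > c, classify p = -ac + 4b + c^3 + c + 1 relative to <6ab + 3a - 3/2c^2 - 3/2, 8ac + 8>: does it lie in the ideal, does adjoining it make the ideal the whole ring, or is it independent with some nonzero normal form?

First compute the reduced Gröbner basis of I by Buchberger's algorithm.
f_1 = 6ab + 3a - 3/2c^2 - 3/2, LT = ab.
f_2 = 8ac + 8, LT = ac.

S(f_1,f_2): lcm = abc. S = 1/2ac - b - 1/4c^3 - 1/4c.
  leading term ac: subtract (1/16)·f_2 from 1/2ac - b - 1/4c^3 - 1/4c → -b - 1/4c^3 - 1/4c - 1/2
  leading term b: no divisor's leading term divides it; move -b to the remainder.
  leading term c^3: no divisor's leading term divides it; move -1/4c^3 to the remainder.
  leading term c: no divisor's leading term divides it; move -1/4c to the remainder.
  leading term 1: no divisor's leading term divides it; move -1/2 to the remainder.
  remainder -b - 1/4c^3 - 1/4c - 1/2 ≠ 0; add h_3 = -b - 1/4c^3 - 1/4c - 1/2 to the basis.

S(f_1,h_3): lcm = ab. S = -1/4ac^3 - 1/4ac - 1/4c^2 - 1/4.
  leading term ac^3: subtract (-1/32c^2)·f_2 from -1/4ac^3 - 1/4ac - 1/4c^2 - 1/4 → -1/4ac - 1/4
  leading term ac: subtract (-1/32)·f_2 from -1/4ac - 1/4 → 0
  remainder 0.

S(f_2,h_3): leading monomials are coprime, so the S-polynomial reduces to 0 (Buchberger's first criterion).
Every S-polynomial of the final basis reduces to 0, so we have a Gröbner basis.
Inter-reduce: drop elements whose leading term is divisible by another's, tail-reduce, and make monic.
Reduced Gröbner basis: {ac + 1, b + 1/4c^3 + 1/4c + 1/2}.
Label its elements g_1 = ac + 1, g_2 = b + 1/4c^3 + 1/4c + 1/2.

Reduce p = -ac + 4b + c^3 + c + 1 modulo G:
  leading term ac: subtract (-1)·g_1 from -ac + 4b + c^3 + c + 1 → 4b + c^3 + c + 2
  leading term b: subtract (4)·g_2 from 4b + c^3 + c + 2 → 0
  normal form = 0.
Since the normal form is 0, p ∈ I.

-ac + 4b + c^3 + c + 1 lies in I (it reduces to 0).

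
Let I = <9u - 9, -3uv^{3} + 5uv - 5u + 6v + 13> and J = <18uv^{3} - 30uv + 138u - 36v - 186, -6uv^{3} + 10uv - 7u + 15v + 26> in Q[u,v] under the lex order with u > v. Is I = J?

Since reduced Gröbner bases are canonical representatives of ideals under a given ordering, it suffices to compute and compare them.
Buchberger on the first generating set:
f_1 = 9u - 9, LT = u.
f_2 = -3uv^{3} + 5uv - 5u + 6v + 13, LT = uv^{3}.

S(f_1,f_2): lcm = uv^{3}. S = \tfrac{5}{3}uv - \tfrac{5}{3}u - v^{3} + 2v + \tfrac{13}{3}.
  leading term uv: subtract (\tfrac{5}{27}v)·f_1 from \tfrac{5}{3}uv - \tfrac{5}{3}u - v^{3} + 2v + \tfrac{13}{3} → -\tfrac{5}{3}u - v^{3} + \tfrac{11}{3}v + \tfrac{13}{3}
  leading term u: subtract (-\tfrac{5}{27})·f_1 from -\tfrac{5}{3}u - v^{3} + \tfrac{11}{3}v + \tfrac{13}{3} → -v^{3} + \tfrac{11}{3}v + \tfrac{8}{3}
  leading term v^{3}: no divisor's leading term divides it; move -v^{3} to the remainder.
  leading term v: no divisor's leading term divides it; move \tfrac{11}{3}v to the remainder.
  leading term 1: no divisor's leading term divides it; move \tfrac{8}{3} to the remainder.
  remainder -v^{3} + \tfrac{11}{3}v + \tfrac{8}{3} ≠ 0; add g_3 = -v^{3} + \tfrac{11}{3}v + \tfrac{8}{3} to the basis.

The other S-polynomials (S(f_1,g_3), S(f_2,g_3)) all reduce to 0 modulo the current basis, so we have a Gröbner basis.
Inter-reduce: drop elements whose leading term is divisible by another's, tail-reduce, and make monic.
Reduced Gröbner basis: {u - 1, v^{3} - \tfrac{11}{3}v - \tfrac{8}{3}}.

Buchberger on the second generating set:
h_1 = 18uv^{3} - 30uv + 138u - 36v - 186, LT = uv^{3}.
h_2 = -6uv^{3} + 10uv - 7u + 15v + 26, LT = uv^{3}.

S(h_1,h_2): lcm = uv^{3}. S = \tfrac{13}{2}u + \tfrac{1}{2}v - 6.
  leading term u: no divisor's leading term divides it; move \tfrac{13}{2}u to the remainder.
  leading term v: no divisor's leading term divides it; move \tfrac{1}{2}v to the remainder.
  leading term 1: no divisor's leading term divides it; move -6 to the remainder.
  remainder \tfrac{13}{2}u + \tfrac{1}{2}v - 6 ≠ 0; add k_3 = \tfrac{13}{2}u + \tfrac{1}{2}v - 6 to the basis.

S(h_1,k_3): lcm = uv^{3}. S = -\tfrac{5}{3}uv + \tfrac{23}{3}u - \tfrac{1}{13}v^{4} + \tfrac{12}{13}v^{3} - 2v - \tfrac{31}{3}.
  leading term uv: subtract (-\tfrac{10}{39}v)·k_3 from -\tfrac{5}{3}uv + \tfrac{23}{3}u - \tfrac{1}{13}v^{4} + \tfrac{12}{13}v^{3} - 2v - \tfrac{31}{3} → \tfrac{23}{3}u - \tfrac{1}{13}v^{4} + \tfrac{12}{13}v^{3} + \tfrac{5}{39}v^{2} - \tfrac{46}{13}v - \tfrac{31}{3}
  leading term u: subtract (\tfrac{46}{39})·k_3 from \tfrac{23}{3}u - \tfrac{1}{13}v^{4} + \tfrac{12}{13}v^{3} + \tfrac{5}{39}v^{2} - \tfrac{46}{13}v - \tfrac{31}{3} → -\tfrac{1}{13}v^{4} + \tfrac{12}{13}v^{3} + \tfrac{5}{39}v^{2} - \tfrac{161}{39}v - \tfrac{127}{39}
  leading term v^{4}: no divisor's leading term divides it; move -\tfrac{1}{13}v^{4} to the remainder.
  leading term v^{3}: no divisor's leading term divides it; move \tfrac{12}{13}v^{3} to the remainder.
  leading term v^{2}: no divisor's leading term divides it; move \tfrac{5}{39}v^{2} to the remainder.
  leading term v: no divisor's leading term divides it; move -\tfrac{161}{39}v to the remainder.
  leading term 1: no divisor's leading term divides it; move -\tfrac{127}{39} to the remainder.
  remainder -\tfrac{1}{13}v^{4} + \tfrac{12}{13}v^{3} + \tfrac{5}{39}v^{2} - \tfrac{161}{39}v - \tfrac{127}{39} ≠ 0; add k_4 = -\tfrac{1}{13}v^{4} + \tfrac{12}{13}v^{3} + \tfrac{5}{39}v^{2} - \tfrac{161}{39}v - \tfrac{127}{39} to the basis.

The other S-polynomials (S(h_2,k_3), S(h_1,k_4), S(h_2,k_4), S(k_3,k_4)) all reduce to 0 modulo the current basis, so we have a Gröbner basis.
Inter-reduce: drop elements whose leading term is divisible by another's, tail-reduce, and make monic.
Reduced Gröbner basis: {u + \tfrac{1}{13}v - \tfrac{12}{13}, v^{4} - 12v^{3} - \tfrac{5}{3}v^{2} + \tfrac{161}{3}v + \tfrac{127}{3}}.

These differ, so the ideals are not equal.

No, the ideals differ.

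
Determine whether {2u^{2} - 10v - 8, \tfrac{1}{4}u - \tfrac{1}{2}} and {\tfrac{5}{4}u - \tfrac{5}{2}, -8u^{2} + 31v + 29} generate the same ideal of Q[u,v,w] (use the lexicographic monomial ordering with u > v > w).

No, the ideals differ.

Since reduced Gröbner bases are canonical representatives of ideals under a given ordering, it suffices to compute and compare them.
Buchberger on the first generating set:
f_1 = 2u^{2} - 10v - 8, LT = u^{2}.
f_2 = \tfrac{1}{4}u - \tfrac{1}{2}, LT = u.

S(f_1,f_2): lcm = u^{2}. S = 2u - 5v - 4.
  leading term u: subtract (8)·f_2 from 2u - 5v - 4 → -5v
  leading term v: no divisor's leading term divides it; move -5v to the remainder.
  remainder -5v ≠ 0; add g_3 = -5v to the basis.

The other S-polynomials (S(f_1,g_3), S(f_2,g_3)) all reduce to 0 modulo the current basis, so we have a Gröbner basis.
Inter-reduce: drop elements whose leading term is divisible by another's, tail-reduce, and make monic.
Reduced Gröbner basis: {u - 2, v}.

Buchberger on the second generating set:
h_1 = \tfrac{5}{4}u - \tfrac{5}{2}, LT = u.
h_2 = -8u^{2} + 31v + 29, LT = u^{2}.

S(h_1,h_2): lcm = u^{2}. S = -2u + \tfrac{31}{8}v + \tfrac{29}{8}.
  leading term u: subtract (-\tfrac{8}{5})·h_1 from -2u + \tfrac{31}{8}v + \tfrac{29}{8} → \tfrac{31}{8}v - \tfrac{3}{8}
  leading term v: no divisor's leading term divides it; move \tfrac{31}{8}v to the remainder.
  leading term 1: no divisor's leading term divides it; move -\tfrac{3}{8} to the remainder.
  remainder \tfrac{31}{8}v - \tfrac{3}{8} ≠ 0; add k_3 = \tfrac{31}{8}v - \tfrac{3}{8} to the basis.

The other S-polynomials (S(h_1,k_3), S(h_2,k_3)) all reduce to 0 modulo the current basis, so we have a Gröbner basis.
Inter-reduce: drop elements whose leading term is divisible by another's, tail-reduce, and make monic.
Reduced Gröbner basis: {u - 2, v - \tfrac{3}{31}}.

Since the reduced bases disagree, the two ideals are not the same.
The same test decides containment: I ⊆ J iff every generator of I reduces to 0 modulo a Gröbner basis of J.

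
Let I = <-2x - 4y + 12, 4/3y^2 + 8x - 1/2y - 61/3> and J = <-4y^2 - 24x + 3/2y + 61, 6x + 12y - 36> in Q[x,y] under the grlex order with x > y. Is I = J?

Yes, the ideals are equal.

Equality of ideals is decidable: compute both reduced Gröbner bases (unique for the ordering) and check whether they agree.
Buchberger on the first generating set:
f_1 = -2x - 4y + 12, LT = x.
f_2 = 4/3y^2 + 8x - 1/2y - 61/3, LT = y^2.

The S-polynomials (S(f_1,f_2)) all reduce to 0 modulo the current basis, so we have a Gröbner basis.
Inter-reduce: drop elements whose leading term is divisible by another's, tail-reduce, and make monic.
Reduced Gröbner basis: {y^2 - 99/8y + 83/4, x + 2y - 6}.

Buchberger on the second generating set:
h_1 = -4y^2 - 24x + 3/2y + 61, LT = y^2.
h_2 = 6x + 12y - 36, LT = x.

The S-polynomials (S(h_1,h_2)) all reduce to 0 modulo the current basis, so we have a Gröbner basis.
Inter-reduce: drop elements whose leading term is divisible by another's, tail-reduce, and make monic.
Reduced Gröbner basis: {y^2 - 99/8y + 83/4, x + 2y - 6}.

The two bases agree; hence the ideals are identical.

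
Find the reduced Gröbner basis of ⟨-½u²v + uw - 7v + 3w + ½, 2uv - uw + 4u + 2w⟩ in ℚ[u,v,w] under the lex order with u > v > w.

G = {u²w - 4u² - 6uw + 28v - 12w - 2, uv - ½uw + 2u + w, uw² - 4uw - 28v² + 26vw - 54v - 12w² + 23w + 4, v³ - 10/7v²w + 55/14v² + 25/28vw² - 51/14vw + 26/7v - 5/28w³ + 9/8w² - 11/7w - 2/7}

f_1 = -½u²v + uw - 7v + 3w + ½, LT = u²v.
f_2 = 2uv - uw + 4u + 2w, LT = uv.

S(f_1,f_2): lcm = u²v. S = ½u²w - 2u² - 3uw + 14v - 6w - 1.
  leading term u²w: no divisor's leading term divides it; move ½u²w to the remainder.
  leading term u²: no divisor's leading term divides it; move -2u² to the remainder.
  leading term uw: no divisor's leading term divides it; move -3uw to the remainder.
  leading term v: no divisor's leading term divides it; move 14v to the remainder.
  leading term w: no divisor's leading term divides it; move -6w to the remainder.
  leading term 1: no divisor's leading term divides it; move -1 to the remainder.
  remainder ½u²w - 2u² - 3uw + 14v - 6w - 1 ≠ 0; add g_3 = ½u²w - 2u² - 3uw + 14v - 6w - 1 to the basis.

S(f_1,g_3): lcm = u²vw. S = 4u²v + 6uvw - 2uw² - 28v² + 26vw + 2v - 6w² - w.
  leading term u²v: subtract (-8)·f_1 from 4u²v + 6uvw - 2uw² - 28v² + 26vw + 2v - 6w² - w → 6uvw - 2uw² + 8uw - 28v² + 26vw - 54v - 6w² + 23w + 4
  leading term uvw: subtract (3w)·f_2 from 6uvw - 2uw² + 8uw - 28v² + 26vw - 54v - 6w² + 23w + 4 → uw² - 4uw - 28v² + 26vw - 54v - 12w² + 23w + 4
  leading term uw²: no divisor's leading term divides it; move uw² to the remainder.
  leading term uw: no divisor's leading term divides it; move -4uw to the remainder.
  leading term v²: no divisor's leading term divides it; move -28v² to the remainder.
  leading term vw: no divisor's leading term divides it; move 26vw to the remainder.
  leading term v: no divisor's leading term divides it; move -54v to the remainder.
  leading term w²: no divisor's leading term divides it; move -12w² to the remainder.
  leading term w: no divisor's leading term divides it; move 23w to the remainder.
  leading term 1: no divisor's leading term divides it; move 4 to the remainder.
  remainder uw² - 4uw - 28v² + 26vw - 54v - 12w² + 23w + 4 ≠ 0; add g_4 = uw² - 4uw - 28v² + 26vw - 54v - 12w² + 23w + 4 to the basis.

S(f_2,g_4): lcm = uvw². S = 4uvw - ½uw³ + 2uw² + 28v³ - 26v²w + 54v² + 12vw² - 23vw - 4v + w³.
  leading term uvw: subtract (2w)·f_2 from 4uvw - ½uw³ + 2uw² + 28v³ - 26v²w + 54v² + 12vw² - 23vw - 4v + w³ → -½uw³ + 4uw² - 8uw + 28v³ - 26v²w + 54v² + 12vw² - 23vw - 4v + w³ - 4w²
  leading term uw³: subtract (-½w)·g_4 from -½uw³ + 4uw² - 8uw + 28v³ - 26v²w + 54v² + 12vw² - 23vw - 4v + w³ - 4w² → 2uw² - 8uw + 28v³ - 40v²w + 54v² + 25vw² - 50vw - 4v - 5w³ + 15/2w² + 2w
  leading term uw²: subtract (2)·g_4 from 2uw² - 8uw + 28v³ - 40v²w + 54v² + 25vw² - 50vw - 4v - 5w³ + 15/2w² + 2w → 28v³ - 40v²w + 110v² + 25vw² - 102vw + 104v - 5w³ + 63/2w² - 44w - 8
  leading term v³: no divisor's leading term divides it; move 28v³ to the remainder.
  leading term v²w: no divisor's leading term divides it; move -40v²w to the remainder.
  leading term v²: no divisor's leading term divides it; move 110v² to the remainder.
  leading term vw²: no divisor's leading term divides it; move 25vw² to the remainder.
  leading term vw: no divisor's leading term divides it; move -102vw to the remainder.
  leading term v: no divisor's leading term divides it; move 104v to the remainder.
  leading term w³: no divisor's leading term divides it; move -5w³ to the remainder.
  leading term w²: no divisor's leading term divides it; move 63/2w² to the remainder.
  leading term w: no divisor's leading term divides it; move -44w to the remainder.
  leading term 1: no divisor's leading term divides it; move -8 to the remainder.
  remainder 28v³ - 40v²w + 110v² + 25vw² - 102vw + 104v - 5w³ + 63/2w² - 44w - 8 ≠ 0; add g_5 = 28v³ - 40v²w + 110v² + 25vw² - 102vw + 104v - 5w³ + 63/2w² - 44w - 8 to the basis.

The other S-polynomials (S(f_2,g_3), S(f_1,g_4), S(g_3,g_4), S(f_1,g_5), S(f_2,g_5), S(g_3,g_5), S(g_4,g_5)) all reduce to 0 modulo the current basis, so we have a Gröbner basis.
Inter-reduce: drop elements whose leading term is divisible by another's, tail-reduce, and make monic.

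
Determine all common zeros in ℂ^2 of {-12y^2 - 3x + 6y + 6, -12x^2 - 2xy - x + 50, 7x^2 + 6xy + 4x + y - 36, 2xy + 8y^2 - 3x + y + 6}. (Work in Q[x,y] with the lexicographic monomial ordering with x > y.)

Compute a lex Gröbner basis by Buchberger's algorithm.
f_1 = -3x - 12y^2 + 6y + 6, LT = x.
f_2 = -12x^2 - 2xy - x + 50, LT = x^2.
f_3 = 7x^2 + 6xy + 4x + y - 36, LT = x^2.
f_4 = 2xy - 3x + 8y^2 + y + 6, LT = xy.

S(f_1,f_2): lcm = x^2. S = 4xy^2 - 13/6xy - 25/12x + 25/6.
  leading term xy^2: subtract (-4/3y^2)·f_1 from 4xy^2 - 13/6xy - 25/12x + 25/6 → -13/6xy - 25/12x - 16y^4 + 8y^3 + 8y^2 + 25/6
  leading term xy: subtract (13/18y)·f_1 from -13/6xy - 25/12x - 16y^4 + 8y^3 + 8y^2 + 25/6 → -25/12x - 16y^4 + 50/3y^3 + 11/3y^2 - 13/3y + 25/6
  leading term x: subtract (25/36)·f_1 from -25/12x - 16y^4 + 50/3y^3 + 11/3y^2 - 13/3y + 25/6 → -16y^4 + 50/3y^3 + 12y^2 - 17/2y
  leading term y^4: no divisor's leading term divides it; move -16y^4 to the remainder.
  leading term y^3: no divisor's leading term divides it; move 50/3y^3 to the remainder.
  leading term y^2: no divisor's leading term divides it; move 12y^2 to the remainder.
  leading term y: no divisor's leading term divides it; move -17/2y to the remainder.
  remainder -16y^4 + 50/3y^3 + 12y^2 - 17/2y ≠ 0; add h_5 = -16y^4 + 50/3y^3 + 12y^2 - 17/2y to the basis.

S(f_1,f_3): lcm = x^2. S = 4xy^2 - 20/7xy - 18/7x - 1/7y + 36/7.
  leading term xy^2: subtract (-4/3y^2)·f_1 from 4xy^2 - 20/7xy - 18/7x - 1/7y + 36/7 → -20/7xy - 18/7x - 16y^4 + 8y^3 + 8y^2 - 1/7y + 36/7
  leading term xy: subtract (20/21y)·f_1 from -20/7xy - 18/7x - 16y^4 + 8y^3 + 8y^2 - 1/7y + 36/7 → -18/7x - 16y^4 + 136/7y^3 + 16/7y^2 - 41/7y + 36/7
  leading term x: subtract (6/7)·f_1 from -18/7x - 16y^4 + 136/7y^3 + 16/7y^2 - 41/7y + 36/7 → -16y^4 + 136/7y^3 + 88/7y^2 - 11y
  leading term y^4: subtract (1)·h_5 from -16y^4 + 136/7y^3 + 88/7y^2 - 11y → 58/21y^3 + 4/7y^2 - 5/2y
  leading term y^3: no divisor's leading term divides it; move 58/21y^3 to the remainder.
  leading term y^2: no divisor's leading term divides it; move 4/7y^2 to the remainder.
  leading term y: no divisor's leading term divides it; move -5/2y to the remainder.
  remainder 58/21y^3 + 4/7y^2 - 5/2y ≠ 0; add h_6 = 58/21y^3 + 4/7y^2 - 5/2y to the basis.

S(f_1,f_4): lcm = xy. S = 3/2x + 4y^3 - 6y^2 - 5/2y - 3.
  leading term x: subtract (-1/2)·f_1 from 3/2x + 4y^3 - 6y^2 - 5/2y - 3 → 4y^3 - 12y^2 + 1/2y
  leading term y^3: subtract (42/29)·h_6 from 4y^3 - 12y^2 + 1/2y → -372/29y^2 + 239/58y
  leading term y^2: no divisor's leading term divides it; move -372/29y^2 to the remainder.
  leading term y: no divisor's leading term divides it; move 239/58y to the remainder.
  remainder -372/29y^2 + 239/58y ≠ 0; add h_7 = -372/29y^2 + 239/58y to the basis.

S(f_2,f_4): lcm = x^2y. S = 3/2x^2 - 23/6xy^2 - 5/12xy - 3x - 25/6y.
  leading term x^2: subtract (-1/2x)·f_1 from 3/2x^2 - 23/6xy^2 - 5/12xy - 3x - 25/6y → -59/6xy^2 + 31/12xy - 25/6y
  leading term xy^2: subtract (59/18y^2)·f_1 from -59/6xy^2 + 31/12xy - 25/6y → 31/12xy + 118/3y^4 - 59/3y^3 - 59/3y^2 - 25/6y
  leading term xy: subtract (-31/36y)·f_1 from 31/12xy + 118/3y^4 - 59/3y^3 - 59/3y^2 - 25/6y → 118/3y^4 - 30y^3 - 29/2y^2 + y
  leading term y^4: subtract (-59/24)·h_5 from 118/3y^4 - 30y^3 - 29/2y^2 + y → 395/36y^3 + 15y^2 - 955/48y
  leading term y^3: subtract (2765/696)·h_6 from 395/36y^3 + 15y^2 - 955/48y → 2215/174y^2 - 6935/696y
  leading term y^2: subtract (-2215/2232)·h_7 from 2215/174y^2 - 6935/696y → -26225/4464y
  leading term y: no divisor's leading term divides it; move -26225/4464y to the remainder.
  remainder -26225/4464y ≠ 0; add h_8 = -26225/4464y to the basis.

The other S-polynomials (S(f_2,f_3), S(f_3,f_4), S(f_1,h_5), S(f_2,h_5), S(f_3,h_5), S(f_4,h_5), S(f_1,h_6), S(f_2,h_6), S(f_3,h_6), S(f_4,h_6), S(h_5,h_6), S(f_1,h_7), S(f_2,h_7), S(f_3,h_7), S(f_4,h_7), S(h_5,h_7), S(h_6,h_7), S(f_1,h_8), S(f_2,h_8), S(f_3,h_8), S(f_4,h_8), S(h_5,h_8), S(h_6,h_8), S(h_7,h_8)) all reduce to 0 modulo the current basis, so we have a Gröbner basis.
Inter-reduce: drop elements whose leading term is divisible by another's, tail-reduce, and make monic.
Reduced Gröbner basis: {x - 2, y}.

A lex Gröbner basis eliminates variables successively. Here y depends only on y, with roots {0}; lifting each root through the earlier basis elements recovers the full solutions.
  y = 0: the earlier basis element becomes x - 2 = 0, giving x = 2 — point (2, 0).
Substituting each solution back into the original system confirms all equations vanish.

{(2, 0)}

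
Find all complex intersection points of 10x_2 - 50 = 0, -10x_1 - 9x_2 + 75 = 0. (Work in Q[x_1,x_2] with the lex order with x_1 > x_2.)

{(3, 5)}

Compute a lex Gröbner basis by Buchberger's algorithm.
f_1 = 10x_2 - 50, LT = x_2.
f_2 = -10x_1 - 9x_2 + 75, LT = x_1.

The S-polynomials (S(f_1,f_2)) all reduce to 0 modulo the current basis, so we have a Gröbner basis.
Inter-reduce: drop elements whose leading term is divisible by another's, tail-reduce, and make monic.
Reduced Gröbner basis: {x_1 - 3, x_2 - 5}.

A lex Gröbner basis eliminates variables successively. Here x_2 - 5 depends only on x_2, with roots {5}; lifting each root through the earlier basis elements recovers the full solutions.
  x_2 = 5: the earlier basis element becomes x_1 - 3 = 0, giving x_1 = 3 — point (3, 5).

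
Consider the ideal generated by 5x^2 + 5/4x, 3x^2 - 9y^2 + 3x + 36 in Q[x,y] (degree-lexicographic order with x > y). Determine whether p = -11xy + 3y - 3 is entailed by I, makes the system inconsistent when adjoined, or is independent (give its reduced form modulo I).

First compute the reduced Gröbner basis of I by Buchberger's algorithm.
f_1 = 5x^2 + 5/4x, LT = x^2.
f_2 = 3x^2 - 9y^2 + 3x + 36, LT = x^2.

S(f_1,f_2): lcm = x^2. S = 3y^2 - 3/4x - 12.
  reduce S modulo (f_1, f_2):
  remainder 3y^2 - 3/4x - 12 ≠ 0; add h_3 = 3y^2 - 3/4x - 12 to the basis.

The other S-polynomials (S(f_1,h_3), S(f_2,h_3)) all reduce to 0 modulo the current basis, so we have a Gröbner basis.
Inter-reduce: drop elements whose leading term is divisible by another's, tail-reduce, and make monic.
Reduced Gröbner basis: {x^2 + 1/4x, y^2 - 1/4x - 4}.
Label its elements g_1 = x^2 + 1/4x, g_2 = y^2 - 1/4x - 4.

Reduce p = -11xy + 3y - 3 modulo G:
  leading term xy: no divisor's leading term divides it; move -11xy to the remainder.
  leading term y: no divisor's leading term divides it; move 3y to the remainder.
  leading term 1: no divisor's leading term divides it; move -3 to the remainder.
  normal form = -11xy + 3y - 3.
The normal form is nonzero, so p ∉ I. Since p minus its normal form lies in I, I + (p) = I + (r) where r = -11xy + 3y - 3; decide whether this ideal is the whole ring.
Run Buchberger on G together with r (pairs among the g_i already reduce to 0 since G is a Gröbner basis):
g_1 = x^2 + 1/4x, LT = x^2.
g_2 = y^2 - 1/4x - 4, LT = y^2.
r = -11xy + 3y - 3, LT = xy.

S(g_1,r): lcm = x^2y. S = 23/44xy - 3/11x.
  reduce S modulo (g_1, g_2, r):
  remainder -3/11x + 69/484y - 69/484 ≠ 0; add m_4 = -3/11x + 69/484y - 69/484 to the basis.

S(g_2,r): lcm = xy^2. S = -1/4x^2 + 3/11y^2 - 4x - 3/11y.
  reduce S modulo (g_1, g_2, r, m_4):
  remainder -17775/7744y + 24111/7744 ≠ 0; add m_5 = -17775/7744y + 24111/7744 to the basis.

S(r,m_4): lcm = xy. S = 23/44y^2 - 35/44y + 3/11.
  reduce S modulo (g_1, g_2, r, m_4, m_5):
  remainder 10341/7900 ≠ 0; add m_6 = 10341/7900 to the basis.

The other S-polynomials (S(g_1,g_2), S(g_1,m_4), S(g_2,m_4), S(g_1,m_5), S(g_2,m_5), S(r,m_5), S(m_4,m_5), S(g_1,m_6), S(g_2,m_6), S(r,m_6), S(m_4,m_6), S(m_5,m_6)) all reduce to 0 modulo the current basis, so we have a Gröbner basis.
Inter-reduce: drop elements whose leading term is divisible by another's, tail-reduce, and make monic.
Reduced Gröbner basis: {1}.
The reduced Gröbner basis of I + (p) is {1}: the ideal is the whole ring, so the enlarged system has no common solution — adjoining p is inconsistent.

Adjoining -11xy + 3y - 3 makes the ideal the whole ring: the system is inconsistent.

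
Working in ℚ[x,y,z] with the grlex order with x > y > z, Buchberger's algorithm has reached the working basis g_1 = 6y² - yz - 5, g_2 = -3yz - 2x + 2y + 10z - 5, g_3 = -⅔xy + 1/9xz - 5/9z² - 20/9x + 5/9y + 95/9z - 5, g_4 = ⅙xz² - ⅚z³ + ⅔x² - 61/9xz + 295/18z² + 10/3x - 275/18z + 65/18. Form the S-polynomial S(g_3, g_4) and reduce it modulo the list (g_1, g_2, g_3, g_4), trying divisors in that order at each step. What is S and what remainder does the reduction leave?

S(g_3, g_4) = -⅙xz³ + 5yz³ + ⅚z⁴ - 4x²y + 122/3xyz + 10/3xz² - 595/6yz² - 95/6z³ - 20xy + 275/3yz + 15/2z² - 65/3y; remainder on division = 0.

lcm(LM(g_3), LM(g_4)) = xyz².
S = (lcm/LT(g_3))·g_3 − (lcm/LT(g_4))·g_4 = -⅙xz³ + 5yz³ + ⅚z⁴ - 4x²y + 122/3xyz + 10/3xz² - 595/6yz² - 95/6z³ - 20xy + 275/3yz + 15/2z² - 65/3y.
Reduce S modulo (g_1, g_2, g_3, g_4) in that order:
  leading term xz³: subtract (-z)·g_4 from -⅙xz³ + 5yz³ + ⅚z⁴ - 4x²y + 122/3xyz + 10/3xz² - 595/6yz² - 95/6z³ - 20xy + 275/3yz + 15/2z² - 65/3y → 5yz³ - 4x²y + ⅔x²z + 122/3xyz - 31/9xz² - 595/6yz² + 5/9z³ - 20xy + 10/3xz + 275/3yz - 70/9z² - 65/3y + 65/18z
  leading term yz³: subtract (-5/3z²)·g_2 from 5yz³ - 4x²y + ⅔x²z + 122/3xyz - 31/9xz² - 595/6yz² + 5/9z³ - 20xy + 10/3xz + 275/3yz - 70/9z² - 65/3y + 65/18z → -4x²y + ⅔x²z + 122/3xyz - 61/9xz² - 575/6yz² + 155/9z³ - 20xy + 10/3xz + 275/3yz - 145/9z² - 65/3y + 65/18z
  leading term x²y: subtract (6x)·g_3 from -4x²y + ⅔x²z + 122/3xyz - 61/9xz² - 575/6yz² + 155/9z³ - 20xy + 10/3xz + 275/3yz - 145/9z² - 65/3y + 65/18z → 122/3xyz - 31/9xz² - 575/6yz² + 155/9z³ + 40/3x² - 70/3xy - 60xz + 275/3yz - 145/9z² + 30x - 65/3y + 65/18z
  leading term xyz: subtract (-122/9x)·g_2 from 122/3xyz - 31/9xz² - 575/6yz² + 155/9z³ + 40/3x² - 70/3xy - 60xz + 275/3yz - 145/9z² + 30x - 65/3y + 65/18z → -31/9xz² - 575/6yz² + 155/9z³ - 124/9x² + 34/9xy + 680/9xz + 275/3yz - 145/9z² - 340/9x - 65/3y + 65/18z
  leading term xz²: subtract (-62/3)·g_4 from -31/9xz² - 575/6yz² + 155/9z³ - 124/9x² + 34/9xy + 680/9xz + 275/3yz - 145/9z² - 340/9x - 65/3y + 65/18z → -575/6yz² + 34/9xy - 1742/27xz + 275/3yz + 8710/27z² + 280/9x - 65/3y - 16855/54z + 2015/27
  leading term yz²: subtract (575/18z)·g_2 from -575/6yz² + 34/9xy - 1742/27xz + 275/3yz + 8710/27z² + 280/9x - 65/3y - 16855/54z + 2015/27 → 34/9xy - 17/27xz + 250/9yz + 85/27z² + 280/9x - 65/3y - 4115/27z + 2015/27
  leading term xy: subtract (-17/3)·g_3 from 34/9xy - 17/27xz + 250/9yz + 85/27z² + 280/9x - 65/3y - 4115/27z + 2015/27 → 250/9yz + 500/27x - 500/27y - 2500/27z + 1250/27
  leading term yz: subtract (-250/27)·g_2 from 250/9yz + 500/27x - 500/27y - 2500/27z + 1250/27 → 0
The remainder is 0, so this S-polynomial contributes no new basis element.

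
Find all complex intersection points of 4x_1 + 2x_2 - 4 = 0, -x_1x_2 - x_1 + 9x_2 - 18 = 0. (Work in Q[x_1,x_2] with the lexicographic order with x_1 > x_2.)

Compute a lex Gröbner basis by Buchberger's algorithm.
f_1 = 4x_1 + 2x_2 - 4, LT = x_1.
f_2 = -x_1x_2 - x_1 + 9x_2 - 18, LT = x_1x_2.

S(f_1,f_2): lcm = x_1x_2. S = -x_1 + \tfrac{1}{2}x_2^{2} + 8x_2 - 18.
  reduce S modulo (f_1, f_2):
  remainder \tfrac{1}{2}x_2^{2} + \tfrac{17}{2}x_2 - 19 ≠ 0; add h_3 = \tfrac{1}{2}x_2^{2} + \tfrac{17}{2}x_2 - 19 to the basis.

The other S-polynomials (S(f_1,h_3), S(f_2,h_3)) all reduce to 0 modulo the current basis, so we have a Gröbner basis.
Inter-reduce: drop elements whose leading term is divisible by another's, tail-reduce, and make monic.
Reduced Gröbner basis: {x_1 + \tfrac{1}{2}x_2 - 1, x_2^{2} + 17x_2 - 38}.

Since the basis is lex-ordered, x_2^{2} + 17x_2 - 38 is univariate in x_2. Its roots are {-19, 2}. Back-substituting each root into the other basis elements fixes the other coordinates.
  x_2 = -19: the earlier basis element becomes x_1 - \tfrac{21}{2} = 0, giving x_1 = 21/2 — point (21/2, -19).
  x_2 = 2: the earlier basis element becomes x_1 = 0, giving x_1 = 0 — point (0, 2).

{(21/2, -19), (0, 2)}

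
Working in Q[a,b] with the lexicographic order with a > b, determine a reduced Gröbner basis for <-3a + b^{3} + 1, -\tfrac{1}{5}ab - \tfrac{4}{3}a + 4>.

f_1 = -3a + b^{3} + 1, LT = a.
f_2 = -\tfrac{1}{5}ab - \tfrac{4}{3}a + 4, LT = ab.

S(f_1,f_2): lcm = ab. S = -\tfrac{20}{3}a - \tfrac{1}{3}b^{4} - \tfrac{1}{3}b + 20.
  leading term a: subtract (\tfrac{20}{9})·f_1 from -\tfrac{20}{3}a - \tfrac{1}{3}b^{4} - \tfrac{1}{3}b + 20 → -\tfrac{1}{3}b^{4} - \tfrac{20}{9}b^{3} - \tfrac{1}{3}b + \tfrac{160}{9}
  leading term b^{4}: no divisor's leading term divides it; move -\tfrac{1}{3}b^{4} to the remainder.
  leading term b^{3}: no divisor's leading term divides it; move -\tfrac{20}{9}b^{3} to the remainder.
  leading term b: no divisor's leading term divides it; move -\tfrac{1}{3}b to the remainder.
  leading term 1: no divisor's leading term divides it; move \tfrac{160}{9} to the remainder.
  remainder -\tfrac{1}{3}b^{4} - \tfrac{20}{9}b^{3} - \tfrac{1}{3}b + \tfrac{160}{9} ≠ 0; add g_3 = -\tfrac{1}{3}b^{4} - \tfrac{20}{9}b^{3} - \tfrac{1}{3}b + \tfrac{160}{9} to the basis.

S(f_1,g_3): leading monomials are coprime, so the S-polynomial reduces to 0 (Buchberger's first criterion).
S(f_2,g_3): lcm = ab^{4}. S = -ab + \tfrac{160}{3}a - 20b^{3}.
  leading term ab: subtract (\tfrac{1}{3}b)·f_1 from -ab + \tfrac{160}{3}a - 20b^{3} → \tfrac{160}{3}a - \tfrac{1}{3}b^{4} - 20b^{3} - \tfrac{1}{3}b
  leading term a: subtract (-\tfrac{160}{9})·f_1 from \tfrac{160}{3}a - \tfrac{1}{3}b^{4} - 20b^{3} - \tfrac{1}{3}b → -\tfrac{1}{3}b^{4} - \tfrac{20}{9}b^{3} - \tfrac{1}{3}b + \tfrac{160}{9}
  leading term b^{4}: subtract (1)·g_3 from -\tfrac{1}{3}b^{4} - \tfrac{20}{9}b^{3} - \tfrac{1}{3}b + \tfrac{160}{9} → 0
  remainder 0.

Every S-polynomial of the final basis reduces to 0, so we have a Gröbner basis.
Inter-reduce: drop elements whose leading term is divisible by another's, tail-reduce, and make monic.

G = {a - \tfrac{1}{3}b^{3} - \tfrac{1}{3}, b^{4} + \tfrac{20}{3}b^{3} + b - \tfrac{160}{3}}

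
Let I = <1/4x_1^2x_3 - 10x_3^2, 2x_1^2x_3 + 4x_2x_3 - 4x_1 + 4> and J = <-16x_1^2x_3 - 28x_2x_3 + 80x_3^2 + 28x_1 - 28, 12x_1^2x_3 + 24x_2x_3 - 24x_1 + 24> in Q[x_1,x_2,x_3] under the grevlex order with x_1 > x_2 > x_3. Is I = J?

Two ideals are equal iff their reduced Gröbner bases coincide (the reduced basis is unique for a fixed ordering).
Buchberger on the first generating set:
f_1 = 1/4x_1^2x_3 - 10x_3^2, LT = x_1^2x_3.
f_2 = 2x_1^2x_3 + 4x_2x_3 - 4x_1 + 4, LT = x_1^2x_3.

S(f_1,f_2): lcm = x_1^2x_3. S = -2x_2x_3 - 40x_3^2 + 2x_1 - 2.
  reduce S modulo (f_1, f_2):
  remainder -2x_2x_3 - 40x_3^2 + 2x_1 - 2 ≠ 0; add g_3 = -2x_2x_3 - 40x_3^2 + 2x_1 - 2 to the basis.

S(f_1,g_3): lcm = x_1^2x_2x_3. S = -20x_1^2x_3^2 + x_1^3 - 40x_2x_3^2 - x_1^2.
  reduce S modulo (f_1, f_2, g_3):
  remainder x_1^3 - x_1^2 - 40x_1x_3 + 40x_3 ≠ 0; add g_4 = x_1^3 - x_1^2 - 40x_1x_3 + 40x_3 to the basis.

The other S-polynomials (S(f_2,g_3), S(f_1,g_4), S(f_2,g_4), S(g_3,g_4)) all reduce to 0 modulo the current basis, so we have a Gröbner basis.
Inter-reduce: drop elements whose leading term is divisible by another's, tail-reduce, and make monic.
Reduced Gröbner basis: {x_1^3 - x_1^2 - 40x_1x_3 + 40x_3, x_1^2x_3 - 40x_3^2, x_2x_3 + 20x_3^2 - x_1 + 1}.

Buchberger on the second generating set:
h_1 = -16x_1^2x_3 - 28x_2x_3 + 80x_3^2 + 28x_1 - 28, LT = x_1^2x_3.
h_2 = 12x_1^2x_3 + 24x_2x_3 - 24x_1 + 24, LT = x_1^2x_3.

S(h_1,h_2): lcm = x_1^2x_3. S = -1/4x_2x_3 - 5x_3^2 + 1/4x_1 - 1/4.
  reduce S modulo (h_1, h_2):
  remainder -1/4x_2x_3 - 5x_3^2 + 1/4x_1 - 1/4 ≠ 0; add k_3 = -1/4x_2x_3 - 5x_3^2 + 1/4x_1 - 1/4 to the basis.

S(h_1,k_3): lcm = x_1^2x_2x_3. S = -20x_1^2x_3^2 + x_1^3 + 7/4x_2^2x_3 - 5x_2x_3^2 - x_1^2 - 7/4x_1x_2 + 7/4x_2.
  reduce S modulo (h_1, h_2, k_3):
  remainder x_1^3 - x_1^2 - 40x_1x_3 + 40x_3 ≠ 0; add k_4 = x_1^3 - x_1^2 - 40x_1x_3 + 40x_3 to the basis.

The other S-polynomials (S(h_2,k_3), S(h_1,k_4), S(h_2,k_4), S(k_3,k_4)) all reduce to 0 modulo the current basis, so we have a Gröbner basis.
Inter-reduce: drop elements whose leading term is divisible by another's, tail-reduce, and make monic.
Reduced Gröbner basis: {x_1^3 - x_1^2 - 40x_1x_3 + 40x_3, x_1^2x_3 - 40x_3^2, x_2x_3 + 20x_3^2 - x_1 + 1}.

The two bases agree; hence the ideals are identical.
The same test decides containment: I ⊆ J iff every generator of I reduces to 0 modulo a Gröbner basis of J.

Yes, the ideals are equal.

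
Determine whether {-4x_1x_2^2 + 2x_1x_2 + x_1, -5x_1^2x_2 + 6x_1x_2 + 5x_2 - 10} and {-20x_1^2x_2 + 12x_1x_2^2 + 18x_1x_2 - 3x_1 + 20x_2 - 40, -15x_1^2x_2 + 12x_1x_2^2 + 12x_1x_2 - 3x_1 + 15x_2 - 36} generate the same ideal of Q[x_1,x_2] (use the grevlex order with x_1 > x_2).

No, the ideals differ.

Since reduced Gröbner bases are canonical representatives of ideals under a given ordering, it suffices to compute and compare them.
Buchberger on the first generating set:
f_1 = -4x_1x_2^2 + 2x_1x_2 + x_1, LT = x_1x_2^2.
f_2 = -5x_1^2x_2 + 6x_1x_2 + 5x_2 - 10, LT = x_1^2x_2.

S(f_1,f_2): lcm = x_1^2x_2^2. S = -1/2x_1^2x_2 + 6/5x_1x_2^2 - 1/4x_1^2 + x_2^2 - 2x_2.
  reduce S modulo (f_1, f_2):
  remainder -1/4x_1^2 + x_2^2 + 3/10x_1 - 5/2x_2 + 1 ≠ 0; add g_3 = -1/4x_1^2 + x_2^2 + 3/10x_1 - 5/2x_2 + 1 to the basis.

S(f_1,g_3): lcm = x_1^2x_2^2. S = 4x_2^4 - 1/2x_1^2x_2 + 6/5x_1x_2^2 - 10x_2^3 - 1/4x_1^2 + 4x_2^2.
  reduce S modulo (f_1, f_2, g_3):
  remainder 4x_2^4 - 10x_2^3 + 3x_2^2 + 2x_2 ≠ 0; add g_4 = 4x_2^4 - 10x_2^3 + 3x_2^2 + 2x_2 to the basis.

S(f_2,g_3): lcm = x_1^2x_2. S = 4x_2^3 - 10x_2^2 + 3x_2 + 2.
  reduce S modulo (f_1, f_2, g_3, g_4):
  remainder 4x_2^3 - 10x_2^2 + 3x_2 + 2 ≠ 0; add g_5 = 4x_2^3 - 10x_2^2 + 3x_2 + 2 to the basis.

The other S-polynomials (S(f_1,g_4), S(f_2,g_4), S(g_3,g_4), S(f_1,g_5), S(f_2,g_5), S(g_3,g_5), S(g_4,g_5)) all reduce to 0 modulo the current basis, so we have a Gröbner basis.
Inter-reduce: drop elements whose leading term is divisible by another's, tail-reduce, and make monic.
Reduced Gröbner basis: {x_1x_2^2 - 1/2x_1x_2 - 1/4x_1, x_2^3 - 5/2x_2^2 + 3/4x_2 + 1/2, x_1^2 - 4x_2^2 - 6/5x_1 + 10x_2 - 4}.

Buchberger on the second generating set:
h_1 = -20x_1^2x_2 + 12x_1x_2^2 + 18x_1x_2 - 3x_1 + 20x_2 - 40, LT = x_1^2x_2.
h_2 = -15x_1^2x_2 + 12x_1x_2^2 + 12x_1x_2 - 3x_1 + 15x_2 - 36, LT = x_1^2x_2.

S(h_1,h_2): lcm = x_1^2x_2. S = 1/5x_1x_2^2 - 1/10x_1x_2 - 1/20x_1 - 2/5.
  reduce S modulo (h_1, h_2):
  remainder 1/5x_1x_2^2 - 1/10x_1x_2 - 1/20x_1 - 2/5 ≠ 0; add k_3 = 1/5x_1x_2^2 - 1/10x_1x_2 - 1/20x_1 - 2/5 to the basis.

S(h_1,k_3): lcm = x_1^2x_2^2. S = -3/5x_1x_2^3 + 1/2x_1^2x_2 - 9/10x_1x_2^2 + 1/4x_1^2 + 3/20x_1x_2 - x_2^2 + 2x_1 + 2x_2.
  reduce S modulo (h_1, h_2, k_3):
  remainder 1/4x_1^2 - x_2^2 + 17/10x_1 + 13/10x_2 - 14/5 ≠ 0; add k_4 = 1/4x_1^2 - x_2^2 + 17/10x_1 + 13/10x_2 - 14/5 to the basis.

S(h_1,k_4): lcm = x_1^2x_2. S = -3/5x_1x_2^2 + 4x_2^3 - 77/10x_1x_2 - 26/5x_2^2 + 3/20x_1 + 51/5x_2 + 2.
  reduce S modulo (h_1, h_2, k_3, k_4):
  remainder 4x_2^3 - 8x_1x_2 - 26/5x_2^2 + 51/5x_2 + 4/5 ≠ 0; add k_5 = 4x_2^3 - 8x_1x_2 - 26/5x_2^2 + 51/5x_2 + 4/5 to the basis.

The other S-polynomials (S(h_2,k_3), S(h_2,k_4), S(k_3,k_4), S(h_1,k_5), S(h_2,k_5), S(k_3,k_5), S(k_4,k_5)) all reduce to 0 modulo the current basis, so we have a Gröbner basis.
Inter-reduce: drop elements whose leading term is divisible by another's, tail-reduce, and make monic.
Reduced Gröbner basis: {x_1x_2^2 - 1/2x_1x_2 - 1/4x_1 - 2, x_2^3 - 2x_1x_2 - 13/10x_2^2 + 51/20x_2 + 1/5, x_1^2 - 4x_2^2 + 34/5x_1 + 26/5x_2 - 56/5}.

These differ, so the ideals are not equal.
The choice of monomial ordering does not affect the verdict — as long as both bases are computed under the same ordering, their equality decides ideal equality.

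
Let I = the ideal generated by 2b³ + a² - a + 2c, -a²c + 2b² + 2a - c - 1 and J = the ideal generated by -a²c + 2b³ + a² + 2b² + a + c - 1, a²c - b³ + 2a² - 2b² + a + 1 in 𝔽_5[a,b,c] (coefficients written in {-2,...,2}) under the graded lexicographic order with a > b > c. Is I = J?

Yes, the ideals are equal.

Two ideals are equal iff their reduced Gröbner bases coincide (the reduced basis is unique for a fixed ordering).
Buchberger on the first generating set:
f_1 = 2b³ + a² - a + 2c, LT = b³.
f_2 = -a²c + 2b² + 2a - c - 1, LT = a²c.

The S-polynomials (S(f_1,f_2)) all reduce to 0 modulo the current basis, so we have a Gröbner basis.
Inter-reduce: drop elements whose leading term is divisible by another's, tail-reduce, and make monic.
Reduced Gröbner basis: {a²c - 2b² - 2a + c + 1, b³ - 2a² + 2a + c}.

Buchberger on the second generating set:
h_1 = -a²c + 2b³ + a² + 2b² + a + c - 1, LT = a²c.
h_2 = a²c - b³ + 2a² - 2b² + a + 1, LT = a²c.

S(h_1,h_2): lcm = a²c. S = -b³ + 2a² - 2a - c.
  reduce S modulo (h_1, h_2):
  remainder -b³ + 2a² - 2a - c ≠ 0; add k_3 = -b³ + 2a² - 2a - c to the basis.

The other S-polynomials (S(h_1,k_3), S(h_2,k_3)) all reduce to 0 modulo the current basis, so we have a Gröbner basis.
Inter-reduce: drop elements whose leading term is divisible by another's, tail-reduce, and make monic.
Reduced Gröbner basis: {a²c - 2b² - 2a + c + 1, b³ - 2a² + 2a + c}.

Same reduced basis, so the two generating sets span the same ideal.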